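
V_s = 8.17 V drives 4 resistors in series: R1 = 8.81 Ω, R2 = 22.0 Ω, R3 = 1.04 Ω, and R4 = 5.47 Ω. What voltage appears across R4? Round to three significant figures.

V ≈ 1.20 V

Total series resistance ΣR = 8.81 + 22.0 + 1.04 + 5.47 = 37.32 Ω.
By the voltage-divider rule, V = 8.17 × 5.470/37.32 = 1.197 V.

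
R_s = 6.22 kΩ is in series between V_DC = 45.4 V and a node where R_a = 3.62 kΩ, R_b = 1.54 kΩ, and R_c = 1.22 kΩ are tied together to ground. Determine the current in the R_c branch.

Parallel bank: R_p = 1/(1/3.62 + 1/1.54 + 1/1.22) = 0.5730 kΩ.
Node voltage V_A = V_DC · R_p/(R_s + R_p) = 45.4 × 0.08435 = 3.829 V.
I(R_c) = V_A / R_c = 3.829/1.22 = 3.139 mA.

I ≈ 3.14 mA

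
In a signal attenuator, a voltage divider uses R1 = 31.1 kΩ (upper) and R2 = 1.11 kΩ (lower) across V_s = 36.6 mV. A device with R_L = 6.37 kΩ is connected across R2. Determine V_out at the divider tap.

V_out ≈ 1.08 mV

First combine the lower leg with the load: R2 ‖ R_L = 0.9453 kΩ.
Then V_out = V_s · R2'/(R1 + R2') = 36.6 × 0.9453/32.05 = 1.080 mV.
(Unloaded it would be 1.26 mV; the load pulls it down.)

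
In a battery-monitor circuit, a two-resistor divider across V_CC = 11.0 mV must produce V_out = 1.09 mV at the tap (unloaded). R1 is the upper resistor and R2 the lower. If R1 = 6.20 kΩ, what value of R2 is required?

R2 ≈ 0.682 kΩ

The divider ratio is R2/(R1+R2) = 1.09/11.0 = 0.09909.
So R2 = R1 · V_out/(V_CC − V_out) = 6.20 × 1.09/(11.0 − 1.09) = 6.20 × 0.1100 = 0.6819 kΩ.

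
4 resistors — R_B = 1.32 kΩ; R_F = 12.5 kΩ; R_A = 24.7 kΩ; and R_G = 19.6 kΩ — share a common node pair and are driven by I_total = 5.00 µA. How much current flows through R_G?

Conductances: ΣG = 1/1.32 + 1/12.5 + 1/24.7 + 1/19.6 = 0.9291 (1/kΩ).
Current divider: I(R_G) = I_total · G_k/ΣG = 5.00 × (0.05102/0.9291) = 5.00 × 0.05491 = 0.2746 µA.

I ≈ 0.275 µA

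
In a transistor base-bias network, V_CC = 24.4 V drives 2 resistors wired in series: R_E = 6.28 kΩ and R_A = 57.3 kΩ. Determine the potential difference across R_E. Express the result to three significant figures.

V ≈ 2.41 V

Series total: ΣR = 6.28 + 57.3 = 63.58 kΩ.
V = V_CC · R/ΣR = 24.4 × 0.09877 = 2.410 V.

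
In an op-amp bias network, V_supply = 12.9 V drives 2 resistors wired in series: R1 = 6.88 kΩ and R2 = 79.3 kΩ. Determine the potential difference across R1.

Total series resistance ΣR = 6.88 + 79.3 = 86.18 kΩ.
Voltage divider: V = V_supply · (6.880 / 86.18) = 12.9 × 0.07983 = 1.030 V.

V ≈ 1.03 V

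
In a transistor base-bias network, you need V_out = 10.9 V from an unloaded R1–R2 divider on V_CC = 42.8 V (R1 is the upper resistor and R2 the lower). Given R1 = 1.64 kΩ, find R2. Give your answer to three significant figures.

R2 ≈ 0.560 kΩ

Required fraction k = V_out/V_CC = 0.2547.
Rearranging, R2 = R1·k/(1−k) = 1.64 × 0.3417 = 0.5604 kΩ.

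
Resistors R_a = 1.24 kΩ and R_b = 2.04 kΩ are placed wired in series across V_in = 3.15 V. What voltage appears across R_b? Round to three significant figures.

V ≈ 1.96 V

ΣR = 1.24 + 2.04 = 3.280 kΩ.
V = V_in · R/ΣR = 3.15 × 0.6220 = 1.959 V.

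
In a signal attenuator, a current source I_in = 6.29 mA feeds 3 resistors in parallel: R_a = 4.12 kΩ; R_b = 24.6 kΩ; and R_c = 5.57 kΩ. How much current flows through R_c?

Conductances: ΣG = 1/4.12 + 1/24.6 + 1/5.57 = 0.4629 (1/kΩ).
By the current-divider rule, I = I_in · G_k/ΣG = 6.29 × 0.3878 = 2.440 mA.

I ≈ 2.44 mA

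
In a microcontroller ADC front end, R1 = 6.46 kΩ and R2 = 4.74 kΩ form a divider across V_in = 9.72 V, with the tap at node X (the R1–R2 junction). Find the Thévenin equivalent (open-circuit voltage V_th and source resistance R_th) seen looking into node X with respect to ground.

Open-circuit (no load on X): V_th = V_in · R2/(R1 + R2) = 9.72 × 4.74/(6.460 + 4.74) = 4.114 V.
With V_in suppressed (replaced by a short), R_th = R1 ‖ R2 = (6.460 × 4.74)/(6.460 + 4.74) = 2.734 kΩ.

V_th ≈ 4.11 V, R_th ≈ 2.73 kΩ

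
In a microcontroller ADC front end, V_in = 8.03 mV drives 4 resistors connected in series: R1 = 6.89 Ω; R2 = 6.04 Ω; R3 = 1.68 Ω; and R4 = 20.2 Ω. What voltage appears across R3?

Series total: ΣR = 6.89 + 6.04 + 1.68 + 20.2 = 34.81 Ω.
By the voltage-divider rule, V = 8.03 × 1.680/34.81 = 0.3875 mV.

V ≈ 0.388 mV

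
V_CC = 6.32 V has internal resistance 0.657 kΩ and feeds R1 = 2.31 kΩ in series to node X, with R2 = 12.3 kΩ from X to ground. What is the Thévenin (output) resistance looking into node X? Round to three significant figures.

R1' = 0.657 + 2.31 = 2.967 kΩ (source resistance + R1).
With V_CC suppressed (replaced by a short), R_th = R1' ‖ R2 = (2.967 × 12.3)/(2.967 + 12.3) = 2.390 kΩ.

R_th ≈ 2.39 kΩ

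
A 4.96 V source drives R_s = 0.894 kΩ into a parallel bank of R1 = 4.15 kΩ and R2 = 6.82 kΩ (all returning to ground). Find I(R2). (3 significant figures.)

I ≈ 0.540 mA

Parallel bank: R_p = 1/(1/4.15 + 1/6.82) = 2.580 kΩ.
Node voltage V_A = V_in · R_p/(R_s + R_p) = 4.96 × 0.7427 = 3.684 V.
I(R2) = V_A / R2 = 3.684/6.82 = 0.5401 mA.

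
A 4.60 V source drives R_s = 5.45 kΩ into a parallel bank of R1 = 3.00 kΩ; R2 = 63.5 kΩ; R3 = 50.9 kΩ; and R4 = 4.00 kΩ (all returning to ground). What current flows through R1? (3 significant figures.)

Equivalent of the parallel group: R_p = 1.616 kΩ.
Node voltage V_A = V_DC · R_p/(R_s + R_p) = 4.60 × 0.2287 = 1.052 V.
Branch current I = V_A/R1 = 1.052/3.00 = 0.3507 mA.

I ≈ 0.351 mA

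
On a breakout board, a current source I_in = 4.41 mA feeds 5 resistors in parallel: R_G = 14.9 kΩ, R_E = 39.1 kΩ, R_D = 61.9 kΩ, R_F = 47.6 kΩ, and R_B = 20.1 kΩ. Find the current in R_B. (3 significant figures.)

ΣG = 1/14.9 + 1/39.1 + 1/61.9 + 1/47.6 + 1/20.1 = 0.1796.
Current divider: I(R_B) = I_in · G_k/ΣG = 4.41 × (0.04975/0.1796) = 4.41 × 0.2770 = 1.222 mA.

I ≈ 1.22 mA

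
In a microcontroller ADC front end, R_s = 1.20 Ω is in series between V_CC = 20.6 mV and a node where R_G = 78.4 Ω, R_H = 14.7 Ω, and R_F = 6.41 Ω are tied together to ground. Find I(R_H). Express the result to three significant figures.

Parallel bank: R_p = 1/(1/78.4 + 1/14.7 + 1/6.41) = 4.223 Ω.
V_A by voltage divider: V_A = 20.6 × 4.223/(1.20 + 4.223) = 16.04 mV.
I(R_H) = V_A / R_H = 16.04/14.7 = 1.091 mA.

I ≈ 1.09 mA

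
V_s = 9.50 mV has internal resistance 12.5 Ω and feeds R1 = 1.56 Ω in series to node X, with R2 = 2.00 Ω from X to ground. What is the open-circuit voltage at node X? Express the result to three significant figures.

R1' = 12.5 + 1.56 = 14.06 Ω (source resistance + R1).
Open-circuit (no load on X): V_th = V_s · R2/(R1' + R2) = 9.50 × 2.00/(14.06 + 2.00) = 1.183 mV.

V_th ≈ 1.18 mV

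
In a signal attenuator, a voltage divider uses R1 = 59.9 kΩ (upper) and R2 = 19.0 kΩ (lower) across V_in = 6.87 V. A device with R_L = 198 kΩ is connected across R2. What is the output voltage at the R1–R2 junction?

V_out ≈ 1.54 V

First combine the lower leg with the load: R2 ‖ R_L = 17.34 kΩ.
Now apply the divider: V_out = 6.87 × 0.2245 = 1.542 V.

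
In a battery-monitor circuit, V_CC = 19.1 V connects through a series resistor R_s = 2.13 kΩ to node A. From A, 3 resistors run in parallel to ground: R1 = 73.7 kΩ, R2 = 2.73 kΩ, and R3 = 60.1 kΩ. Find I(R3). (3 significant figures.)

I ≈ 0.172 mA

Equivalent of the parallel group: R_p = 2.522 kΩ.
V_A = 19.1 × 2.522/4.652 = 10.35 V.
I(R3) = V_A / R3 = 10.35/60.1 = 0.1723 mA.
(Equivalently: I_total = 4.106 mA, then current-divider fraction G_k/ΣG = 0.04196.)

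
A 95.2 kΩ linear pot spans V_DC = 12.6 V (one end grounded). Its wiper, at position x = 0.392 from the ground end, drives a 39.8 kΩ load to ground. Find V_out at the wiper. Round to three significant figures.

Lower segment x·R_p = 37.32 kΩ; upper segment (1−x)·R_p = 57.88 kΩ.
(x·R_p) ‖ R_L = 19.26 kΩ.
V_out = 12.6 × 19.26/(57.88 + 19.26) = 3.146 V.

V_out ≈ 3.15 V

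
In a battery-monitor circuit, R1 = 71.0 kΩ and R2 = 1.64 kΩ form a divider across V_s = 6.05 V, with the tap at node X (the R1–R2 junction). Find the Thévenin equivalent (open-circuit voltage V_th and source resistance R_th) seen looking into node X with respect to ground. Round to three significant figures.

V_th ≈ 0.137 V, R_th ≈ 1.60 kΩ

Open-circuit (no load on X): V_th = V_s · R2/(R1 + R2) = 6.05 × 1.64/(71.00 + 1.64) = 0.1366 V.
Zeroing V_s shorts the top of R1 to ground, so R_th = R1 ‖ R2 = 1.603 kΩ.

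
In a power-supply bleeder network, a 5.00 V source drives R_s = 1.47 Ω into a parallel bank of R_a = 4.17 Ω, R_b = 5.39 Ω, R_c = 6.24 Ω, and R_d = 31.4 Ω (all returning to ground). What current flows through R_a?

I ≈ 0.629 A

Parallel bank: R_p = 1/(1/4.17 + 1/5.39 + 1/6.24 + 1/31.4) = 1.620 Ω.
Node voltage V_A = V_s · R_p/(R_s + R_p) = 5.00 × 0.5242 = 2.621 V.
I(R_a) = V_A / R_a = 2.621/4.17 = 0.6285 A.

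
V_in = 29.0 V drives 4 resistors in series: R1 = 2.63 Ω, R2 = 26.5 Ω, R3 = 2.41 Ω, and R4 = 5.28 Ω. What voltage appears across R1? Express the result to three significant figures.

V ≈ 2.07 V

Total series resistance ΣR = 2.63 + 26.5 + 2.41 + 5.28 = 36.82 Ω.
Voltage divider: V = V_in · (2.630 / 36.82) = 29.0 × 0.07143 = 2.071 V.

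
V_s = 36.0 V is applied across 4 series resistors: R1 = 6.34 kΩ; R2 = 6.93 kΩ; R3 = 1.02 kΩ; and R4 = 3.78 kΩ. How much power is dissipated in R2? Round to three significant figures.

The common current is I = 36.0/18.07 = 1.992 mA.
V(R2) = I·R = 13.81 V; P = V·I = 13.81 × 1.992 = 27.51 mW.

P ≈ 27.5 mW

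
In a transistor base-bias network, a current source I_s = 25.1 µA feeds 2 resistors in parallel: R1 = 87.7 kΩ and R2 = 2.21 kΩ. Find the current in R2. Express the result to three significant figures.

I ≈ 24.5 µA

For two parallel branches, I_k = I_s · (other R)/(sum of R).
So I = 25.1 × 87.7/89.91 = 24.48 µA.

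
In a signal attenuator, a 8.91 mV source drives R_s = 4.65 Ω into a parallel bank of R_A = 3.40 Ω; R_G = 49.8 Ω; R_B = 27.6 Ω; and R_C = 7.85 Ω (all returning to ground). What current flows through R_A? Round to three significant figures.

I ≈ 0.813 mA

Combine the parallel branches: R_p = (1/3.40 + 1/49.8 + 1/27.6 + 1/7.85)⁻¹ = 2.093 Ω.
V_A by voltage divider: V_A = 8.91 × 2.093/(4.65 + 2.093) = 2.765 mV.
Branch current I = V_A/R_A = 2.765/3.40 = 0.8134 mA.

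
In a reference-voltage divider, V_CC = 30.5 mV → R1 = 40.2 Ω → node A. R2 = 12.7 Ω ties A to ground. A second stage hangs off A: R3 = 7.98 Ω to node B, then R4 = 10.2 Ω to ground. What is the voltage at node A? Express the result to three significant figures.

V_A ≈ 4.78 mV

Node A sees R2 in parallel with the series input of stage 2, R3 + R4 = 18.18 Ω.
Effective lower resistance at A: R2 ‖ 18.18 = 7.477 Ω.
V_A = 30.5 × 7.477/(40.2 + 7.477) = 4.783 mV.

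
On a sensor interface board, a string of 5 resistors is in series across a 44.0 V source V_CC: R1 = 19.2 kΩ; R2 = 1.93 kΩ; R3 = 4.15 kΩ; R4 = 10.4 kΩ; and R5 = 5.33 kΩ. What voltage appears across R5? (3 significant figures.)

Total series resistance ΣR = 19.2 + 1.93 + 4.15 + 10.4 + 5.33 = 41.01 kΩ.
V = V_CC · R/ΣR = 44.0 × 0.1300 = 5.719 V.

V ≈ 5.72 V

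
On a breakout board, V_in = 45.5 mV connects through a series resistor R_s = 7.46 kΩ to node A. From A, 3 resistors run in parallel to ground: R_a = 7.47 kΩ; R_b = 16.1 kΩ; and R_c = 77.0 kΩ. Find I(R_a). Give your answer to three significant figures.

I ≈ 2.38 µA

Equivalent of the parallel group: R_p = 4.785 kΩ.
V_A = 45.5 × 4.785/12.25 = 17.78 mV.
I(R_a) = V_A / R_a = 17.78/7.47 = 2.380 µA.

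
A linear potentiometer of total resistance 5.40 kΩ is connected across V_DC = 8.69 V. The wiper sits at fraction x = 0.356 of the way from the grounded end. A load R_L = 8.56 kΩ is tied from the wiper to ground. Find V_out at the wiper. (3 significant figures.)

V_out ≈ 2.70 V

Lower segment x·R_p = 1.922 kΩ; upper segment (1−x)·R_p = 3.478 kΩ.
(x·R_p) ‖ R_L = 1.570 kΩ.
Loaded-divider output: V_out = 8.69 × 0.3110 = 2.703 V.
(Unloaded: V_out = x·V_DC = 3.09 V.)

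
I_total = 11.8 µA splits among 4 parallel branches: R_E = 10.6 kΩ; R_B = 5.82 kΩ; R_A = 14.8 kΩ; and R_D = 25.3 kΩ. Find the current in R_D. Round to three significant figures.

I ≈ 1.25 µA

ΣG = 1/10.6 + 1/5.82 + 1/14.8 + 1/25.3 = 0.3733.
Current divider: I(R_D) = I_total · G_k/ΣG = 11.8 × (0.03953/0.3733) = 11.8 × 0.1059 = 1.250 µA.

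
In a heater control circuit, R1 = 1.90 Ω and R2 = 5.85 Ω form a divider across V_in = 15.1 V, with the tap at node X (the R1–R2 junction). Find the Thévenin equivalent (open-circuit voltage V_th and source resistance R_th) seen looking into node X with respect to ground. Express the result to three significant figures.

V_th ≈ 11.4 V, R_th ≈ 1.43 Ω

V_th is the unloaded tap voltage: V_in · R2/(R1+R2) = 15.1 × 0.7548 = 11.40 V.
Zeroing V_in shorts the top of R1 to ground, so R_th = R1 ‖ R2 = 1.434 Ω.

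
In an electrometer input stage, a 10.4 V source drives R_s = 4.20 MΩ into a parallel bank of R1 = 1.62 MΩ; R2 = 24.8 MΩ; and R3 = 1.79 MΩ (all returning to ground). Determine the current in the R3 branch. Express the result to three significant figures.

I ≈ 0.951 µA

Combine the parallel branches: R_p = (1/1.62 + 1/24.8 + 1/1.79)⁻¹ = 0.8222 MΩ.
Node voltage V_A = V_DC · R_p/(R_s + R_p) = 10.4 × 0.1637 = 1.703 V.
Branch current I = V_A/R3 = 1.703/1.79 = 0.9512 µA.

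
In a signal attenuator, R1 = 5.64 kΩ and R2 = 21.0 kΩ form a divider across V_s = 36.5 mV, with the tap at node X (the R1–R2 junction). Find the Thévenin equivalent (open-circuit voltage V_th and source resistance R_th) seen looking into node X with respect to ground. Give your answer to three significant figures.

Open-circuit (no load on X): V_th = V_s · R2/(R1 + R2) = 36.5 × 21.0/(5.640 + 21.0) = 28.77 mV.
Zeroing V_s shorts the top of R1 to ground, so R_th = R1 ‖ R2 = 4.446 kΩ.

V_th ≈ 28.8 mV, R_th ≈ 4.45 kΩ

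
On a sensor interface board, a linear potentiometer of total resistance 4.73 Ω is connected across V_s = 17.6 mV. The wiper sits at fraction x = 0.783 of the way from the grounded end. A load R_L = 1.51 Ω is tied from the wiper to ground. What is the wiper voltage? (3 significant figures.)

V_out ≈ 8.99 mV

The pot divides into 1.026 Ω above the wiper and 3.704 Ω below.
R_L loads the lower segment: effective lower R = 1.073 Ω.
V_out = 17.6 × 1.073/(1.026 + 1.073) = 8.994 mV.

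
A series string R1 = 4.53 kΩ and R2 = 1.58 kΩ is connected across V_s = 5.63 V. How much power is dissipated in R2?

P ≈ 1.34 mW

ΣR = 6.110 kΩ → I = 5.63/6.110 = 0.9214 mA.
P(R2) = I²·R2 = (0.9214)² × 1.58 = 1.342 mW.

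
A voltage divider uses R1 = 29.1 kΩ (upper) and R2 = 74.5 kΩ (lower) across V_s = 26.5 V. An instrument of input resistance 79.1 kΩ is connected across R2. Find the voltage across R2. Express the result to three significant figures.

V_out ≈ 15.1 V

The load sits in parallel with R2, giving an effective lower resistance R2' = R2·R_L/(R2+R_L) = 38.37 kΩ.
Voltage divider with the loaded lower leg: V_out = 26.5 × 38.37/(29.1 + 38.37) = 26.5 × 0.5687 = 15.07 V.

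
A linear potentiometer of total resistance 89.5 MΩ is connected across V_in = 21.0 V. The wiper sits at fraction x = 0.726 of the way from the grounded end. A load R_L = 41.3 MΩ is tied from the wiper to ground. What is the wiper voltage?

Split the track: R_lower = x·R_p = 64.98 MΩ, R_upper = (1−x)·R_p = 24.52 MΩ.
(x·R_p) ‖ R_L = 25.25 MΩ.
Then V_out = V_in · 25.25/(24.52 + 25.25) = 10.65 V.

V_out ≈ 10.7 V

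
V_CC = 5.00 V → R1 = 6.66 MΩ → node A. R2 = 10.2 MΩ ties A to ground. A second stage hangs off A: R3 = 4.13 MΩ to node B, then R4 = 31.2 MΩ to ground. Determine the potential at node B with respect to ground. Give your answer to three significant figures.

Looking into the second stage from A: R3 + R4 = 35.33 MΩ appears in parallel with R2.
Effective lower resistance at A: R2 ‖ 35.33 = 7.915 MΩ.
First divider: V_A = V_CC · 7.915/(6.66 + 7.915) = 2.715 V.
Stage 2 is unloaded, so V_B = V_A · R4/(R3+R4) = 2.715 × 31.2/35.33 = 2.398 V.

V_B ≈ 2.40 V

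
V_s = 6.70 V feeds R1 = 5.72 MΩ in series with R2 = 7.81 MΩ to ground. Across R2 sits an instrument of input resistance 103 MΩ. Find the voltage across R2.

First combine the lower leg with the load: R2 ‖ R_L = 7.260 MΩ.
Voltage divider with the loaded lower leg: V_out = 6.70 × 7.260/(5.72 + 7.260) = 6.70 × 0.5593 = 3.747 V.
(Unloaded it would be 3.87 V; the load pulls it down.)

V_out ≈ 3.75 V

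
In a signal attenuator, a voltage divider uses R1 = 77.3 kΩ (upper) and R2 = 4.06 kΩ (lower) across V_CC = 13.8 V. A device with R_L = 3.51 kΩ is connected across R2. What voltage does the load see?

First combine the lower leg with the load: R2 ‖ R_L = 1.883 kΩ.
Voltage divider with the loaded lower leg: V_out = 13.8 × 1.883/(77.3 + 1.883) = 13.8 × 0.02377 = 0.3281 V.

V_out ≈ 0.328 V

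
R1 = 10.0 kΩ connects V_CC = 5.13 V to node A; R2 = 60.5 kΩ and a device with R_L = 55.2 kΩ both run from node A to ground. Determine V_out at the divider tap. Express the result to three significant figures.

First combine the lower leg with the load: R2 ‖ R_L = 28.86 kΩ.
Now apply the divider: V_out = 5.13 × 0.7427 = 3.810 V.

V_out ≈ 3.81 V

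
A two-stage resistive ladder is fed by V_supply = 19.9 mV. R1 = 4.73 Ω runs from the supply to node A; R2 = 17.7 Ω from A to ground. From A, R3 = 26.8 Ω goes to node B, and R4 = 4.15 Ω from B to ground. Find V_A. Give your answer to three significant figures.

The second stage (R3 + R4 = 30.95 Ω) loads node A in parallel with R2.
R2 ‖ (R3+R4) = 11.26 Ω.
First divider: V_A = V_supply · 11.26/(4.73 + 11.26) = 14.01 mV.

V_A ≈ 14.0 mV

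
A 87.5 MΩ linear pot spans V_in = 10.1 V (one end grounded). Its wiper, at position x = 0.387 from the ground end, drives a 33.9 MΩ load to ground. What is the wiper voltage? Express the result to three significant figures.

V_out ≈ 2.42 V

The pot divides into 53.64 MΩ above the wiper and 33.86 MΩ below.
(x·R_p) ‖ R_L = 16.94 MΩ.
Then V_out = V_in · 16.94/(53.64 + 16.94) = 2.424 V.
(Unloaded: V_out = x·V_in = 3.91 V.)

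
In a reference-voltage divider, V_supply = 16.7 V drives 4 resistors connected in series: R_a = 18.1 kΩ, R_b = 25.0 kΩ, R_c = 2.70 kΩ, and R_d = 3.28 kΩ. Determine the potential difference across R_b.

ΣR = 18.1 + 25.0 + 2.70 + 3.28 = 49.08 kΩ.
By the voltage-divider rule, V = 16.7 × 25.00/49.08 = 8.507 V.

V ≈ 8.51 V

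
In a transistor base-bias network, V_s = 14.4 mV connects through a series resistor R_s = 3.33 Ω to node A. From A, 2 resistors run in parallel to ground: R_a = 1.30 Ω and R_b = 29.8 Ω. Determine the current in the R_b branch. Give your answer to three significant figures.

Parallel bank: R_p = 1/(1/1.30 + 1/29.8) = 1.246 Ω.
Node voltage V_A = V_s · R_p/(R_s + R_p) = 14.4 × 0.2722 = 3.920 mV.
I(R_b) = V_A / R_b = 3.920/29.8 = 0.1316 mA.

I ≈ 0.132 mA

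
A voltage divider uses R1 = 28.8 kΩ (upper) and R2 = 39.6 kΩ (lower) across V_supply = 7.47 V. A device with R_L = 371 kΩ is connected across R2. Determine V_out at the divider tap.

V_out ≈ 4.14 V

First combine the lower leg with the load: R2 ‖ R_L = 35.78 kΩ.
Now apply the divider: V_out = 7.47 × 0.5540 = 4.139 V.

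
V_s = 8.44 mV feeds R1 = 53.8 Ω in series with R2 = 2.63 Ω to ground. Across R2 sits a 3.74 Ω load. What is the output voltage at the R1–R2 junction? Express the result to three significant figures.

First combine the lower leg with the load: R2 ‖ R_L = 1.544 Ω.
Then V_out = V_s · R2'/(R1 + R2') = 8.44 × 1.544/55.34 = 0.2355 mV.

V_out ≈ 0.235 mV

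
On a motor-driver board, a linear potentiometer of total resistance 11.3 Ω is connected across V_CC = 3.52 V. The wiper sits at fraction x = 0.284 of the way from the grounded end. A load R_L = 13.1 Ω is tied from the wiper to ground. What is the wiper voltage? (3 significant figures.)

V_out ≈ 0.850 V

The pot divides into 8.091 Ω above the wiper and 3.209 Ω below.
R_L loads the lower segment: effective lower R = 2.578 Ω.
V_out = 3.52 × 2.578/(8.091 + 2.578) = 0.8505 V.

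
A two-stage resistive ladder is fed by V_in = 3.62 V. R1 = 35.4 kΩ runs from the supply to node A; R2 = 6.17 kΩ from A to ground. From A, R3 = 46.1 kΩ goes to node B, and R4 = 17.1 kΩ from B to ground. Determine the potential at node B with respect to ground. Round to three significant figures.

V_B ≈ 0.134 V

Node A sees R2 in parallel with the series input of stage 2, R3 + R4 = 63.20 kΩ.
R2 ‖ (R3+R4) = 5.621 kΩ.
V_A = 3.62 × 5.621/(35.4 + 5.621) = 0.4961 V.
Stage 2 is unloaded, so V_B = V_A · R4/(R3+R4) = 0.4961 × 17.1/63.20 = 0.1342 V.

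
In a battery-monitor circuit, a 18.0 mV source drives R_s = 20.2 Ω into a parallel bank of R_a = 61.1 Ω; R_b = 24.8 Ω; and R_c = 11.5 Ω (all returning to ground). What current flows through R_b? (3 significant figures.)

Parallel bank: R_p = 1/(1/61.1 + 1/24.8 + 1/11.5) = 6.962 Ω.
Node voltage V_A = V_supply · R_p/(R_s + R_p) = 18.0 × 0.2563 = 4.613 mV.
Branch current I = V_A/R_b = 4.613/24.8 = 0.1860 mA.

I ≈ 0.186 mA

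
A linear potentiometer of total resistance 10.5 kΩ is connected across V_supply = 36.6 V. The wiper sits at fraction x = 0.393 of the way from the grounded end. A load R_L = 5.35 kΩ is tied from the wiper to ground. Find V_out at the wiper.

The pot divides into 6.373 kΩ above the wiper and 4.127 kΩ below.
(x·R_p) ‖ R_L = 2.330 kΩ.
Then V_out = V_supply · 2.330/(6.373 + 2.330) = 9.797 V.

V_out ≈ 9.80 V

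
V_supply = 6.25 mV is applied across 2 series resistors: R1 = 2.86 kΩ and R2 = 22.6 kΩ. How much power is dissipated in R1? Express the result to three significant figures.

Series current I = V_supply/ΣR = 6.25/25.46 = 0.2455 µA.
V(R1) = I·R = 0.7021 mV; P = V·I = 0.7021 × 0.2455 = 0.1723 nW.

P ≈ 0.172 nW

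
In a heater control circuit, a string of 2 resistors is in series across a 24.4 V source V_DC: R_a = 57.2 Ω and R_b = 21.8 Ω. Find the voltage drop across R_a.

V ≈ 17.7 V

Series total: ΣR = 57.2 + 21.8 = 79.00 Ω.
By the voltage-divider rule, V = 24.4 × 57.20/79.00 = 17.67 V.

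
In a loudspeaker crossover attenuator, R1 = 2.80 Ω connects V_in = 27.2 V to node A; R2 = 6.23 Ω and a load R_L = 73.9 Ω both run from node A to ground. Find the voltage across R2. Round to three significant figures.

The load sits in parallel with R2, giving an effective lower resistance R2' = R2·R_L/(R2+R_L) = 5.746 Ω.
Then V_out = V_in · R2'/(R1 + R2') = 27.2 × 5.746/8.546 = 18.29 V.
(Unloaded it would be 18.8 V; the load pulls it down.)

V_out ≈ 18.3 V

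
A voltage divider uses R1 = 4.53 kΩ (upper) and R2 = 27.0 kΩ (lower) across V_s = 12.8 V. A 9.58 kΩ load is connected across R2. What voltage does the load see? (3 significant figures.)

V_out ≈ 7.80 V

The load sits in parallel with R2, giving an effective lower resistance R2' = R2·R_L/(R2+R_L) = 7.071 kΩ.
Now apply the divider: V_out = 12.8 × 0.6095 = 7.802 V.
(Unloaded it would be 11.0 V; the load pulls it down.)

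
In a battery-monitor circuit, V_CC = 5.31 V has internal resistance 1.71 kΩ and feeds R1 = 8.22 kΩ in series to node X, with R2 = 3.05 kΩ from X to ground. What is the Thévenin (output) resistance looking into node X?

R1' = 1.71 + 8.22 = 9.930 kΩ (source resistance + R1).
With V_CC suppressed (replaced by a short), R_th = R1' ‖ R2 = (9.930 × 3.05)/(9.930 + 3.05) = 2.333 kΩ.

R_th ≈ 2.33 kΩ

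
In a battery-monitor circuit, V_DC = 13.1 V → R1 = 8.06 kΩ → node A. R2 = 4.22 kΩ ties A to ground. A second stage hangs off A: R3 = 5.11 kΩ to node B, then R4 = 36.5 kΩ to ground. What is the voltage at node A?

V_A ≈ 4.22 V

Looking into the second stage from A: R3 + R4 = 41.61 kΩ appears in parallel with R2.
R2 ‖ (R3+R4) = 3.831 kΩ.
First divider: V_A = V_DC · 3.831/(8.06 + 3.831) = 4.221 V.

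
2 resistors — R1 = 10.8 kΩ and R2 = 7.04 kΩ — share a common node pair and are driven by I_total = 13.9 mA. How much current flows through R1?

I ≈ 5.49 mA

Two-branch current divider: I_k = I_total · R_other/(R_1 + R_2).
So I = 13.9 × 7.04/17.84 = 5.485 mA.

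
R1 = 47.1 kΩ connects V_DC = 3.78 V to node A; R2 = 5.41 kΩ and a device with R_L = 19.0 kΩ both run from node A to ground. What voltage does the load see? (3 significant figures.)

V_out ≈ 0.310 V

The load sits in parallel with R2, giving an effective lower resistance R2' = R2·R_L/(R2+R_L) = 4.211 kΩ.
Then V_out = V_DC · R2'/(R1 + R2') = 3.78 × 4.211/51.31 = 0.3102 V.
(Unloaded it would be 0.389 V; the load pulls it down.)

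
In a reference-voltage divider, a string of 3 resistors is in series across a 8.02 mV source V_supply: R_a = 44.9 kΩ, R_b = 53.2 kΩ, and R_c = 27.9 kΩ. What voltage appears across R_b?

Total series resistance ΣR = 44.9 + 53.2 + 27.9 = 126.0 kΩ.
V = V_supply · R/ΣR = 8.02 × 0.4222 = 3.386 mV.

V ≈ 3.39 mV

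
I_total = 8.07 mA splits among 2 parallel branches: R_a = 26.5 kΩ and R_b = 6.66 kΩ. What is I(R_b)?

Two-branch current divider: I_k = I_total · R_other/(R_1 + R_2).
So I = 8.07 × 26.5/33.16 = 6.449 mA.

I ≈ 6.45 mA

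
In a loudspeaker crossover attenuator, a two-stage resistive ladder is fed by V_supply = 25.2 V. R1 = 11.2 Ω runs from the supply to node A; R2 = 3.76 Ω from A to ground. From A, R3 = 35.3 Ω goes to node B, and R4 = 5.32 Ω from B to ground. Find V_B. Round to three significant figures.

Node A sees R2 in parallel with the series input of stage 2, R3 + R4 = 40.62 Ω.
Effective lower resistance at A: R2 ‖ 40.62 = 3.441 Ω.
So V_A = 25.2 × 0.2350 = 5.923 V.
Then the unloaded second divider: V_B = V_A × R4/(R3+R4) = 5.923 × 0.1310 = 0.7758 V.

V_B ≈ 0.776 V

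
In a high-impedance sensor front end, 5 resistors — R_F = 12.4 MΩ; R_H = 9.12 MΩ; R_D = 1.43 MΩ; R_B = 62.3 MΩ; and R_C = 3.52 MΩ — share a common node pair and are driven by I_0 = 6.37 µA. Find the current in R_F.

I ≈ 0.432 µA

Conductances: ΣG = 1/12.4 + 1/9.12 + 1/1.43 + 1/62.3 + 1/3.52 = 1.190 (1/MΩ).
Current divider: I(R_F) = I_0 · G_k/ΣG = 6.37 × (0.08065/1.190) = 6.37 × 0.06778 = 0.4318 µA.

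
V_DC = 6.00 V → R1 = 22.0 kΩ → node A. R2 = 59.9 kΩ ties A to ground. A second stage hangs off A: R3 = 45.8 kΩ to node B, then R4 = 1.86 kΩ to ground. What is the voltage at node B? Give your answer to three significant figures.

The second stage (R3 + R4 = 47.66 kΩ) loads node A in parallel with R2.
Effective lower resistance at A: R2 ‖ 47.66 = 26.54 kΩ.
First divider: V_A = V_DC · 26.54/(22.0 + 26.54) = 3.281 V.
Stage 2 is unloaded, so V_B = V_A · R4/(R3+R4) = 3.281 × 1.86/47.66 = 0.1280 V.

V_B ≈ 0.128 V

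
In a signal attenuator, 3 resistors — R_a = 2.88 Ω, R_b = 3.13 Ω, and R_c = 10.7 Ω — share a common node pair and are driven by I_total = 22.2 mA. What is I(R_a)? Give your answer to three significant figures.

I ≈ 10.1 mA

Conductances: ΣG = 1/2.88 + 1/3.13 + 1/10.7 = 0.7602 (1/Ω).
Current divider: I(R_a) = I_total · G_k/ΣG = 22.2 × (0.3472/0.7602) = 22.2 × 0.4568 = 10.14 mA.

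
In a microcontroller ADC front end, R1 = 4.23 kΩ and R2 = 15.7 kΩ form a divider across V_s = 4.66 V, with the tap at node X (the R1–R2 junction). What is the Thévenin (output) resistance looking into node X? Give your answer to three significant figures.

R_th ≈ 3.33 kΩ

Zeroing V_s shorts the top of R1 to ground, so R_th = R1 ‖ R2 = 3.332 kΩ.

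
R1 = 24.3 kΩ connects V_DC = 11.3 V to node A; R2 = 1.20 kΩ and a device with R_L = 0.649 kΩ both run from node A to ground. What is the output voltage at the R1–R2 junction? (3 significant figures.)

R2 ‖ R_L = (1.20 × 0.649)/(1.20 + 0.649) = 0.4212 kΩ.
Then V_out = V_DC · R2'/(R1 + R2') = 11.3 × 0.4212/24.72 = 0.1925 V.

V_out ≈ 0.193 V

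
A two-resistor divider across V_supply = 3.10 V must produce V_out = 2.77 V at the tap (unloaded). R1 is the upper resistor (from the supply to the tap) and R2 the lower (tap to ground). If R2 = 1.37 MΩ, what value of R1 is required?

R1 ≈ 0.163 MΩ

V_out/V_supply = R2/(R1+R2) = 0.8935.
Rearranging, R1 = R2·(1−k)/k = 1.37 × 0.1191 = 0.1632 MΩ.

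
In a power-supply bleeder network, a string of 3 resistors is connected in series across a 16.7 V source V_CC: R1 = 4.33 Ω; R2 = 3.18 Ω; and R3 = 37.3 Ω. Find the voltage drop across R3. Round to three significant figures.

V ≈ 13.9 V

Total series resistance ΣR = 4.33 + 3.18 + 37.3 = 44.81 Ω.
By the voltage-divider rule, V = 16.7 × 37.30/44.81 = 13.90 V.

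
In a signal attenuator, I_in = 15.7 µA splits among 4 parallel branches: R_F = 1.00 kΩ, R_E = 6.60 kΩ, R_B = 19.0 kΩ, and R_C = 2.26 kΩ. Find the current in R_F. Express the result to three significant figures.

I ≈ 9.53 µA

Conductances: ΣG = 1/1.00 + 1/6.60 + 1/19.0 + 1/2.26 = 1.647 (1/kΩ).
By the current-divider rule, I = I_in · G_k/ΣG = 15.7 × 0.6073 = 9.535 µA.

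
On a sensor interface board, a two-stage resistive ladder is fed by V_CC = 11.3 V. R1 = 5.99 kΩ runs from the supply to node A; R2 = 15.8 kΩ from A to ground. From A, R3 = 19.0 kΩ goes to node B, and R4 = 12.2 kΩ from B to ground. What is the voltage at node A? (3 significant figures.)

V_A ≈ 7.19 V

Node A sees R2 in parallel with the series input of stage 2, R3 + R4 = 31.20 kΩ.
Effective lower resistance at A: R2 ‖ 31.20 = 10.49 kΩ.
So V_A = 11.3 × 0.6365 = 7.192 V.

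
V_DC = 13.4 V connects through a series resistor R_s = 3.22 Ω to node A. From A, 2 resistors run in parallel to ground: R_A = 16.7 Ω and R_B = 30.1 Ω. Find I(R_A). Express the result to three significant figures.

Parallel bank: R_p = 1/(1/16.7 + 1/30.1) = 10.74 Ω.
Node voltage V_A = V_DC · R_p/(R_s + R_p) = 13.4 × 0.7694 = 10.31 V.
Branch current I = V_A/R_A = 10.31/16.7 = 0.6173 A.

I ≈ 0.617 A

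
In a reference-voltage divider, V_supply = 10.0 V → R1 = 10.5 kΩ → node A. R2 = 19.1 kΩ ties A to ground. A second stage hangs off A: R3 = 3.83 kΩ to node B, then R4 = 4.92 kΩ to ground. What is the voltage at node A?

Node A sees R2 in parallel with the series input of stage 2, R3 + R4 = 8.750 kΩ.
Effective lower resistance at A: R2 ‖ 8.750 = 6.001 kΩ.
First divider: V_A = V_supply · 6.001/(10.5 + 6.001) = 3.637 V.

V_A ≈ 3.64 V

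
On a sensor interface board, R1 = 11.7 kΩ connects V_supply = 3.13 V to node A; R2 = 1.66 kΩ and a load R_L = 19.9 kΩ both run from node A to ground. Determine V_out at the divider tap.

R2 ‖ R_L = (1.66 × 19.9)/(1.66 + 19.9) = 1.532 kΩ.
Voltage divider with the loaded lower leg: V_out = 3.13 × 1.532/(11.7 + 1.532) = 3.13 × 0.1158 = 0.3624 V.

V_out ≈ 0.362 V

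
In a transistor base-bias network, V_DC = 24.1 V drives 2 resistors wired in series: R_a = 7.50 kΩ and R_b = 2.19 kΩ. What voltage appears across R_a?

Series total: ΣR = 7.50 + 2.19 = 9.690 kΩ.
By the voltage-divider rule, V = 24.1 × 7.500/9.690 = 18.65 V.

V ≈ 18.7 V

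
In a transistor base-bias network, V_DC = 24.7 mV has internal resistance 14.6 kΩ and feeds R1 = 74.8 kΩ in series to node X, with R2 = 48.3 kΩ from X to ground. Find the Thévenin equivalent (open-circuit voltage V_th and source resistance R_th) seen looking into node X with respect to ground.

R1' = 14.6 + 74.8 = 89.40 kΩ (source resistance + R1).
V_th is the unloaded tap voltage: V_DC · R2/(R1'+R2) = 24.7 × 0.3508 = 8.664 mV.
Zeroing V_DC shorts the top of R1' to ground, so R_th = R1' ‖ R2 = 31.36 kΩ.

V_th ≈ 8.66 mV, R_th ≈ 31.4 kΩ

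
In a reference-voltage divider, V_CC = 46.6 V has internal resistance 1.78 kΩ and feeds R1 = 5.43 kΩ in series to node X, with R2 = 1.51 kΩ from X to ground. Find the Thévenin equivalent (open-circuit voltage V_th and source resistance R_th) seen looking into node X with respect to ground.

V_th ≈ 8.07 V, R_th ≈ 1.25 kΩ

R1' = 1.78 + 5.43 = 7.210 kΩ (source resistance + R1).
V_th is the unloaded tap voltage: V_CC · R2/(R1'+R2) = 46.6 × 0.1732 = 8.069 V.
With V_CC suppressed (replaced by a short), R_th = R1' ‖ R2 = (7.210 × 1.51)/(7.210 + 1.51) = 1.249 kΩ.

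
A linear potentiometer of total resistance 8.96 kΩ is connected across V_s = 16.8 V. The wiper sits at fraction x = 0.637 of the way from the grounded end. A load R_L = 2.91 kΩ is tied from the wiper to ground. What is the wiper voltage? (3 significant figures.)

Split the track: R_lower = x·R_p = 5.708 kΩ, R_upper = (1−x)·R_p = 3.252 kΩ.
Lower segment in parallel with the load: 5.708 ‖ 2.91 = 1.927 kΩ.
V_out = 16.8 × 1.927/(3.252 + 1.927) = 6.251 V.

V_out ≈ 6.25 V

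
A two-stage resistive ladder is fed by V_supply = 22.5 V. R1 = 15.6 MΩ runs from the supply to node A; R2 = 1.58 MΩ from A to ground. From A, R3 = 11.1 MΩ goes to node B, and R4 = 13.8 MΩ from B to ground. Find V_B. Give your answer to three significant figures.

V_B ≈ 1.08 V

Node A sees R2 in parallel with the series input of stage 2, R3 + R4 = 24.90 MΩ.
Effective lower resistance at A: R2 ‖ 24.90 = 1.486 MΩ.
V_A = 22.5 × 1.486/(15.6 + 1.486) = 1.957 V.
Stage 2 is unloaded, so V_B = V_A · R4/(R3+R4) = 1.957 × 13.8/24.90 = 1.084 V.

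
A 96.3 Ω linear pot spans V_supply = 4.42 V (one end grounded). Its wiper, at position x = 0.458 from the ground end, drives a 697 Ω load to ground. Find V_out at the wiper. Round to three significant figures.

Split the track: R_lower = x·R_p = 44.11 Ω, R_upper = (1−x)·R_p = 52.19 Ω.
(x·R_p) ‖ R_L = 41.48 Ω.
Then V_out = V_supply · 41.48/(52.19 + 41.48) = 1.957 V.

V_out ≈ 1.96 V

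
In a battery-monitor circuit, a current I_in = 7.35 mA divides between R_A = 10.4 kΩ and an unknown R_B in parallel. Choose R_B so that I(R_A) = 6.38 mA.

R_B ≈ 68.4 kΩ

The fraction through R_A equals R_B/(R_A+R_B).
With f = 0.8680, R_B = R_A · f/(1−f) = 10.4 × 6.577 = 68.40 kΩ.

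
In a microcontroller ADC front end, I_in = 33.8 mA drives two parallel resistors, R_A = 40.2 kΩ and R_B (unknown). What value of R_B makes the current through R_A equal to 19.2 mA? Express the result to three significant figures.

R_B ≈ 52.9 kΩ

Two-branch current divider: I_A = I_in · R_B/(R_A + R_B).
19.2/33.8 = R_B/(R_A + R_B) → R_B = R_A · (0.5680)/(1 − 0.5680) = 40.2 × 1.315 = 52.87 kΩ.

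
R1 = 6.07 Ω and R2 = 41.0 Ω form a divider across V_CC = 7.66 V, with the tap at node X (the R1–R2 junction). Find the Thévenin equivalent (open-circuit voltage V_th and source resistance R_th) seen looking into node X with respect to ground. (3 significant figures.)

V_th ≈ 6.67 V, R_th ≈ 5.29 Ω

With X open, the divider is unloaded: V_th = 7.66 × 41.0/47.07 = 6.672 V.
With V_CC suppressed (replaced by a short), R_th = R1 ‖ R2 = (6.070 × 41.0)/(6.070 + 41.0) = 5.287 Ω.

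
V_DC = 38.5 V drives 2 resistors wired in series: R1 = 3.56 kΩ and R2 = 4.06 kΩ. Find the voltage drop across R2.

V ≈ 20.5 V

ΣR = 3.56 + 4.06 = 7.620 kΩ.
Voltage divider: V = V_DC · (4.060 / 7.620) = 38.5 × 0.5328 = 20.51 V.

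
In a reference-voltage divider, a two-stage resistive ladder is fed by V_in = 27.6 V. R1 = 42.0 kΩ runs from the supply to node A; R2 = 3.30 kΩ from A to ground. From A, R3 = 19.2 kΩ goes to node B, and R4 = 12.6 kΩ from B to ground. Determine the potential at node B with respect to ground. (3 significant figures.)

V_B ≈ 0.727 V

Looking into the second stage from A: R3 + R4 = 31.80 kΩ appears in parallel with R2.
Effective lower resistance at A: R2 ‖ 31.80 = 2.990 kΩ.
V_A = 27.6 × 2.990/(42.0 + 2.990) = 1.834 V.
Stage 2 is unloaded, so V_B = V_A · R4/(R3+R4) = 1.834 × 12.6/31.80 = 0.7267 V.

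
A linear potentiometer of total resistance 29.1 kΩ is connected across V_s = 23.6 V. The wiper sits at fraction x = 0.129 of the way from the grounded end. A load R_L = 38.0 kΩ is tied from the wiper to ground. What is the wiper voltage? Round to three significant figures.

Lower segment x·R_p = 3.754 kΩ; upper segment (1−x)·R_p = 25.35 kΩ.
(x·R_p) ‖ R_L = 3.416 kΩ.
V_out = 23.6 × 3.416/(25.35 + 3.416) = 2.803 V.

V_out ≈ 2.80 V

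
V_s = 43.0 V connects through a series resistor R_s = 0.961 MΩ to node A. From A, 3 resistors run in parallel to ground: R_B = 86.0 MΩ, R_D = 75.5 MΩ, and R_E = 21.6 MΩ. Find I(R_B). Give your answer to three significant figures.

I ≈ 0.468 µA

Parallel bank: R_p = 1/(1/86.0 + 1/75.5 + 1/21.6) = 14.05 MΩ.
V_A = 43.0 × 14.05/15.01 = 40.25 V.
I(R_B) = V_A / R_B = 40.25/86.0 = 0.4680 µA.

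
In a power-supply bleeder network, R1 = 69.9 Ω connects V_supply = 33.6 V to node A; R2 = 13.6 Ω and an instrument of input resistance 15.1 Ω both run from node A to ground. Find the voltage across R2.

V_out ≈ 3.12 V

R2 ‖ R_L = (13.6 × 15.1)/(13.6 + 15.1) = 7.155 Ω.
Voltage divider with the loaded lower leg: V_out = 33.6 × 7.155/(69.9 + 7.155) = 33.6 × 0.09286 = 3.120 V.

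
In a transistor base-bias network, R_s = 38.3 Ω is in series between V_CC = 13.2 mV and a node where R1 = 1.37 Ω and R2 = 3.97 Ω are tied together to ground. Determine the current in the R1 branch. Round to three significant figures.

Combine the parallel branches: R_p = (1/1.37 + 1/3.97)⁻¹ = 1.019 Ω.
V_A by voltage divider: V_A = 13.2 × 1.019/(38.3 + 1.019) = 0.3419 mV.
I(R1) = V_A / R1 = 0.3419/1.37 = 0.2496 mA.
(Check via current divider: I_total = 0.3357 mA; share G_k/ΣG = 0.7434 → same result.)

I ≈ 0.250 mA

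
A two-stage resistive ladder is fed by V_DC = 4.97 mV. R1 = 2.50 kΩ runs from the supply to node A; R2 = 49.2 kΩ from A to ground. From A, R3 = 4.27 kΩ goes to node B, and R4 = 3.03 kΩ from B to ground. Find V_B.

V_B ≈ 1.48 mV

Looking into the second stage from A: R3 + R4 = 7.300 kΩ appears in parallel with R2.
R2 ‖ (R3+R4) = 6.357 kΩ.
V_A = 4.97 × 6.357/(2.50 + 6.357) = 3.567 mV.
Then the unloaded second divider: V_B = V_A × R4/(R3+R4) = 3.567 × 0.4151 = 1.481 mV.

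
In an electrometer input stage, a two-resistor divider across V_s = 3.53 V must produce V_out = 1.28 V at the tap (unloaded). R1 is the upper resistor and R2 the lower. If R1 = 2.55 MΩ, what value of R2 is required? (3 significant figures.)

V_out/V_s = R2/(R1+R2) = 0.3626.
Rearranging, R2 = R1·k/(1−k) = 2.55 × 0.5689 = 1.451 MΩ.

R2 ≈ 1.45 MΩ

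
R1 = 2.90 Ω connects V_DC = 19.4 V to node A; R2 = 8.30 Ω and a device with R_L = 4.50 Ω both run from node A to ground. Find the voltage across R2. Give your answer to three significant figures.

The load sits in parallel with R2, giving an effective lower resistance R2' = R2·R_L/(R2+R_L) = 2.918 Ω.
Then V_out = V_DC · R2'/(R1 + R2') = 19.4 × 2.918/5.818 = 9.730 V.
(Unloaded it would be 14.4 V; the load pulls it down.)

V_out ≈ 9.73 V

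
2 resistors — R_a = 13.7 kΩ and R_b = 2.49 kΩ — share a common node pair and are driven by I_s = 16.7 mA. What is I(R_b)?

Two-branch current divider: I_k = I_s · R_other/(R_1 + R_2).
I(R_b) = 16.7 × 13.7/(13.7 + 2.49) = 16.7 × 0.8462 = 14.13 mA.

I ≈ 14.1 mA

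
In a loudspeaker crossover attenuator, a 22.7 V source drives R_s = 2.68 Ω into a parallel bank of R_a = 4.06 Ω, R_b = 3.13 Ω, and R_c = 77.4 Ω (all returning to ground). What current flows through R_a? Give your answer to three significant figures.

Combine the parallel branches: R_p = (1/4.06 + 1/3.13 + 1/77.4)⁻¹ = 1.728 Ω.
V_A by voltage divider: V_A = 22.7 × 1.728/(2.68 + 1.728) = 8.899 V.
I(R_a) = V_A / R_a = 8.899/4.06 = 2.192 A.

I ≈ 2.19 A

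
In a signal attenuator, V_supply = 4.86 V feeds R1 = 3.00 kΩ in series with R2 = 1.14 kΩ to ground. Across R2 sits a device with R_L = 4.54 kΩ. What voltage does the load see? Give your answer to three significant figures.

First combine the lower leg with the load: R2 ‖ R_L = 0.9112 kΩ.
Then V_out = V_supply · R2'/(R1 + R2') = 4.86 × 0.9112/3.911 = 1.132 V.

V_out ≈ 1.13 V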